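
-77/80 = -0.96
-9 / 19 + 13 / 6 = 193 / 114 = 1.69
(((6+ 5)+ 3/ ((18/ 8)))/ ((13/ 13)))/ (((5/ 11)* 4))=407/ 60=6.78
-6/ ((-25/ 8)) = 48/ 25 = 1.92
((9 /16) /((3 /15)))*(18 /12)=135 /32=4.22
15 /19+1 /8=139 /152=0.91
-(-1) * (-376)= -376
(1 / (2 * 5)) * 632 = 316 / 5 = 63.20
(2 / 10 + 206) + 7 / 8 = 8283 / 40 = 207.08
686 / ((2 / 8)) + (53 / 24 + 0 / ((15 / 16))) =65909 / 24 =2746.21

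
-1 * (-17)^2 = -289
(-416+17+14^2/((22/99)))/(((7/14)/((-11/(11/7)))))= -6762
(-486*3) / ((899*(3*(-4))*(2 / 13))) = 3159 / 3596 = 0.88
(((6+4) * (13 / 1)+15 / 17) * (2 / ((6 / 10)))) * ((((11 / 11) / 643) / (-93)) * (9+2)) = -0.08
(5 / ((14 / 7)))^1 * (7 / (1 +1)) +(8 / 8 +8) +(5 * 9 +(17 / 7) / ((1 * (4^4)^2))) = 28786705 / 458752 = 62.75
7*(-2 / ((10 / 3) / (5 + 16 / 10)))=-693 / 25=-27.72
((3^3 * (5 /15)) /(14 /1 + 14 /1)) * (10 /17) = 45 /238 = 0.19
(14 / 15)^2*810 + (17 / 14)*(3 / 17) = 49407 / 70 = 705.81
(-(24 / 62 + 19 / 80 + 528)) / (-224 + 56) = 1310989 / 416640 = 3.15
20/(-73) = -20/73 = -0.27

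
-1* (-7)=7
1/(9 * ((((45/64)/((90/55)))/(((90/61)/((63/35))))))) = 1280/6039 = 0.21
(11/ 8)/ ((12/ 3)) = 11/ 32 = 0.34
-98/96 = -49/48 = -1.02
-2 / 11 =-0.18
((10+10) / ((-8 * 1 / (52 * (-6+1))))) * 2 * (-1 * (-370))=481000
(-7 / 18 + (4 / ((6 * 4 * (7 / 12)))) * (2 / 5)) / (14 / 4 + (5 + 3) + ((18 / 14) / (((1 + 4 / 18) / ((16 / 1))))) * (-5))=1903 / 503505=0.00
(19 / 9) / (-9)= -19 / 81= -0.23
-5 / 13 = -0.38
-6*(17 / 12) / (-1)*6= 51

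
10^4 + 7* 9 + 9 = 10072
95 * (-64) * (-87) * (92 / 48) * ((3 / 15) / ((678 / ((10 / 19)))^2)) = 266800 / 2183499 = 0.12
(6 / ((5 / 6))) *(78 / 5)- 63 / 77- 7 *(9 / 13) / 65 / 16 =82909287 / 743600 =111.50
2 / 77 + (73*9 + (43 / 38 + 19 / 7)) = 660.87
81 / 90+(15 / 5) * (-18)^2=9729 / 10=972.90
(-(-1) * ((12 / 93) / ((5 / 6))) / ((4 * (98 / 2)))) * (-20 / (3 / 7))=-8 / 217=-0.04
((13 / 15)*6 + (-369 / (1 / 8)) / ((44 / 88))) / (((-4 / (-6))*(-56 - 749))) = 44241 / 4025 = 10.99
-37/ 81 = -0.46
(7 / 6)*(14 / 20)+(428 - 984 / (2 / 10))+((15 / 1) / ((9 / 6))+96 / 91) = -24461501 / 5460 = -4480.13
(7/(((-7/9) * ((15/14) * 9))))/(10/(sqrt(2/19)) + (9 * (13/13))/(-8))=-896 * sqrt(38)/182157-336/303595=-0.03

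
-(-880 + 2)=878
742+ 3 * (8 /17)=743.41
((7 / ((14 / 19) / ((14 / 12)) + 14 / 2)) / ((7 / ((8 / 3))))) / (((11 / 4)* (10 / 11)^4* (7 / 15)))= 0.40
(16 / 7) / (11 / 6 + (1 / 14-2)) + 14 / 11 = -250 / 11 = -22.73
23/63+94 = 5945/63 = 94.37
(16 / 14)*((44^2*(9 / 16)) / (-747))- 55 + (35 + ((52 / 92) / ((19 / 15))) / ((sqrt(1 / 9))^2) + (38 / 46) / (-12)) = -53985353 / 3046764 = -17.72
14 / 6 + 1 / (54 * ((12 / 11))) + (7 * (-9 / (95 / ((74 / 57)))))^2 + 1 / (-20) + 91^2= 17489270133833 / 2111200200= 8284.04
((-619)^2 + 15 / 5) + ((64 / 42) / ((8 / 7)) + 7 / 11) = 12644477 / 33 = 383165.97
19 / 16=1.19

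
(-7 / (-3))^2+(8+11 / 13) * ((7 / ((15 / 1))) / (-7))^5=5.44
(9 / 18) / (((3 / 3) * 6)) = 1 / 12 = 0.08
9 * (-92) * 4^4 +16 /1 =-211952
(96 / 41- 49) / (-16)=1913 / 656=2.92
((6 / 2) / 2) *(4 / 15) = 2 / 5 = 0.40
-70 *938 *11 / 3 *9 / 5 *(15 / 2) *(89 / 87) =-96421710 / 29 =-3324886.55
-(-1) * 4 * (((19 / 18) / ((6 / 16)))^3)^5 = 65202444109733873668801429504 / 2954312706550833698643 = 22070258.16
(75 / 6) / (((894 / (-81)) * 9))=-75 / 596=-0.13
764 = 764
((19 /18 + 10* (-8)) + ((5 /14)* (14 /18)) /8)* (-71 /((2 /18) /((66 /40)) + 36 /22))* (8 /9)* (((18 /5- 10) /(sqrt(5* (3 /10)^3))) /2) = -6454184* sqrt(6) /621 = -25458.06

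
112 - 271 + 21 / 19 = -3000 / 19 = -157.89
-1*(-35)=35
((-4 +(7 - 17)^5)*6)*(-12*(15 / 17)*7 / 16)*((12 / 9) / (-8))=-7875315 / 17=-463253.82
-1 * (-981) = 981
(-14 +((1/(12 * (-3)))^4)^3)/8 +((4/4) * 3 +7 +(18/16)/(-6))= 305625596321744289793/37907050706572935168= 8.06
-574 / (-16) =287 / 8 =35.88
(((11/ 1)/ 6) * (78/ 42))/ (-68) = -143/ 2856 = -0.05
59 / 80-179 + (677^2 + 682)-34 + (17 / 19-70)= 697269041 / 1520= 458729.63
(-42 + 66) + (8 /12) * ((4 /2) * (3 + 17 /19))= 1664 /57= 29.19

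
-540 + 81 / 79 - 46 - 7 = -46766 / 79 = -591.97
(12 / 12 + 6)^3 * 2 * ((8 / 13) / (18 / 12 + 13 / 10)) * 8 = 15680 / 13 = 1206.15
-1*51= -51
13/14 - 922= -12895/14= -921.07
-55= -55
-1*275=-275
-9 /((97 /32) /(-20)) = 5760 /97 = 59.38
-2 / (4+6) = -0.20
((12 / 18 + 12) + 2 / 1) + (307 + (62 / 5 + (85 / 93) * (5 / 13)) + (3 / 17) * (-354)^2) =2306972146 / 102765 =22449.01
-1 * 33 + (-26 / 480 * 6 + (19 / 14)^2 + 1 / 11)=-676817 / 21560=-31.39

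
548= 548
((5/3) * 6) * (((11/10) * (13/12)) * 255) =12155/4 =3038.75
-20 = -20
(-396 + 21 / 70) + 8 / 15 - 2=-2383 / 6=-397.17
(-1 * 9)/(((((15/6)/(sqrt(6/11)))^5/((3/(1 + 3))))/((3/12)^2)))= -486 * sqrt(66)/4159375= -0.00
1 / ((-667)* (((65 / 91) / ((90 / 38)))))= -63 / 12673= -0.00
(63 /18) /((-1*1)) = -7 /2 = -3.50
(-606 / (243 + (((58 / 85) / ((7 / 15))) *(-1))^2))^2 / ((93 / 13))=106373619462292 / 124522980511077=0.85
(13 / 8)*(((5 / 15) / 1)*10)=65 / 12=5.42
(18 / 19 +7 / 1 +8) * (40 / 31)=12120 / 589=20.58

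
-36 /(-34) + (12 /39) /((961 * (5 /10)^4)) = 225962 /212381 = 1.06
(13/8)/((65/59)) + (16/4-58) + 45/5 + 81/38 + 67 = 19461/760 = 25.61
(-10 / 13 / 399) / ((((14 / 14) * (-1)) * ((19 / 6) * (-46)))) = -10 / 755573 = -0.00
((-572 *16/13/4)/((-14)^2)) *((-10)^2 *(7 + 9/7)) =-255200/343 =-744.02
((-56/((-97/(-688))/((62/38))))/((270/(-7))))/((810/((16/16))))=2090144/100766025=0.02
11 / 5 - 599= -2984 / 5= -596.80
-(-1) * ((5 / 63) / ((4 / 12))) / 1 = 5 / 21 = 0.24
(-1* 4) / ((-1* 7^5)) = 0.00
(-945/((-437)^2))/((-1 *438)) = 315/27881474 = 0.00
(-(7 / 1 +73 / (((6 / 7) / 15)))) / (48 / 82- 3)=531.96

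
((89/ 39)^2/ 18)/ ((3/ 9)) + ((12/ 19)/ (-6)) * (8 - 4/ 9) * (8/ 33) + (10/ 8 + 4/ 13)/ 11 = 3115679/ 3814668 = 0.82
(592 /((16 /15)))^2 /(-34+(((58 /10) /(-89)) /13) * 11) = -1781924625 /197009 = -9044.89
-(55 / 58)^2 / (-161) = 3025 / 541604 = 0.01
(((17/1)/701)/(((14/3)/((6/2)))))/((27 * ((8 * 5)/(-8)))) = -17/147210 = -0.00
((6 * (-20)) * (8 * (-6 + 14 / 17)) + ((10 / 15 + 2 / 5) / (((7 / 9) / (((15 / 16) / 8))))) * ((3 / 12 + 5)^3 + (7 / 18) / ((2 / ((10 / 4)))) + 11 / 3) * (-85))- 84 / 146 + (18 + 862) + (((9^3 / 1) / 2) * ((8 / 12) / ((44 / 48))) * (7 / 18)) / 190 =17735897787203 / 4647892480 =3815.90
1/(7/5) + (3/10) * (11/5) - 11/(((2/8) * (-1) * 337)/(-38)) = -423103/117950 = -3.59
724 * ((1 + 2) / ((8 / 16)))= 4344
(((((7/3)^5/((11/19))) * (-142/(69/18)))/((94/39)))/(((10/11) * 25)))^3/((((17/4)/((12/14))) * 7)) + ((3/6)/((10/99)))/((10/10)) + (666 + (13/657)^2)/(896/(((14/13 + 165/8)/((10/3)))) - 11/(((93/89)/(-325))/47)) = -66872717260460679852721657396732024061/4403381242248057236213029851562500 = -15186.67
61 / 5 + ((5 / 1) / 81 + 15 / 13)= 70633 / 5265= 13.42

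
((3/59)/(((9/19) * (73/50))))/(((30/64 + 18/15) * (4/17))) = 646000/3449907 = 0.19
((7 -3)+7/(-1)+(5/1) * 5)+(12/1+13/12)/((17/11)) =6215/204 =30.47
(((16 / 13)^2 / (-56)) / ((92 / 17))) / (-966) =68 / 13141947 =0.00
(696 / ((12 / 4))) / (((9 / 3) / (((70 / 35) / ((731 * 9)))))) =464 / 19737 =0.02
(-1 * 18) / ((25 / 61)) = -1098 / 25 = -43.92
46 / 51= 0.90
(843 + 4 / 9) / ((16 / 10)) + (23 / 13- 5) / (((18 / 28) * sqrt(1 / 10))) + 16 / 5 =190927 / 360- 196 * sqrt(10) / 39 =514.46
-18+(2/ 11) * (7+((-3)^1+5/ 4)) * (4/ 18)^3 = -48086/ 2673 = -17.99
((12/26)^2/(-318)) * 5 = -0.00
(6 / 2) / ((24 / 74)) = 37 / 4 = 9.25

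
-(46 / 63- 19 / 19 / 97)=-0.72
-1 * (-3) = 3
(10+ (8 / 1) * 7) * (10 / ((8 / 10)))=825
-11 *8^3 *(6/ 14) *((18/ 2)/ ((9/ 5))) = -84480/ 7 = -12068.57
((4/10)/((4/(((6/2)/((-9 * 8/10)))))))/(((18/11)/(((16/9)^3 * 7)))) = -19712/19683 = -1.00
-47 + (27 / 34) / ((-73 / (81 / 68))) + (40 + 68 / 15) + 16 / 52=-71481161 / 32911320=-2.17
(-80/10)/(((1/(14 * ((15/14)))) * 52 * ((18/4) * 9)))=-20/351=-0.06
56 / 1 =56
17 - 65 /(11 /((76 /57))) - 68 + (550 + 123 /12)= 66181 /132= 501.37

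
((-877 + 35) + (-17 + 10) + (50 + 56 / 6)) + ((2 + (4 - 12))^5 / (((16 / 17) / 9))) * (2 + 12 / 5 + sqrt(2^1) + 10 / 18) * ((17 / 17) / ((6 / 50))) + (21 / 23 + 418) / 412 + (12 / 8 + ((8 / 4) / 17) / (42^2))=-218203985916785 / 71041572 - 619650 * sqrt(2)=-3947814.58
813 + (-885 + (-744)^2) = 553464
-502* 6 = -3012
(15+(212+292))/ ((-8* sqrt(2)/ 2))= -519* sqrt(2)/ 8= -91.75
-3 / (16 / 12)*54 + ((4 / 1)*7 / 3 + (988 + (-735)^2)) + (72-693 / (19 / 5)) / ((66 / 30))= 678477535 / 1254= 541050.67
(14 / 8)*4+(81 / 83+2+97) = 106.98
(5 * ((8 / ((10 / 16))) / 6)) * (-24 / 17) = -256 / 17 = -15.06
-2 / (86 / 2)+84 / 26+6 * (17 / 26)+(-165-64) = -124038 / 559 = -221.89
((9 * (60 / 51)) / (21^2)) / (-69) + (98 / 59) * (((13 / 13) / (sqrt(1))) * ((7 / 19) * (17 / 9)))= 223364998 / 193295151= 1.16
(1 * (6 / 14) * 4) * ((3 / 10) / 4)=9 / 70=0.13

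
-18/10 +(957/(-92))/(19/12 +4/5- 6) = 26856/24955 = 1.08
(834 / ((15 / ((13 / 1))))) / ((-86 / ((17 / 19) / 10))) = -30719 / 40850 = -0.75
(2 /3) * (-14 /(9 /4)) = -112 /27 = -4.15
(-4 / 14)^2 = 4 / 49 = 0.08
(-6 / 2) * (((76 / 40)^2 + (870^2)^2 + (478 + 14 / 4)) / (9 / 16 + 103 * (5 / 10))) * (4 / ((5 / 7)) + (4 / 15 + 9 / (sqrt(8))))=-20165995889075872 / 104125 - 1546823548309797 * sqrt(2) / 20825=-298714910849.12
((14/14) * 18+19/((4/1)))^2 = 8281/16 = 517.56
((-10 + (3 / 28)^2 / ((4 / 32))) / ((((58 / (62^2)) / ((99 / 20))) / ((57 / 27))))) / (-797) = 195024379 / 22650740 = 8.61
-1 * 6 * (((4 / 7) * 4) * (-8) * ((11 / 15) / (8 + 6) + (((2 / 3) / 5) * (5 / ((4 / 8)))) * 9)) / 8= 40496 / 245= 165.29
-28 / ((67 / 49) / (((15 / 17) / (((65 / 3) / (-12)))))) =148176 / 14807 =10.01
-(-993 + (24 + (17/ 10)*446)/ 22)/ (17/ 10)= 105319/ 187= 563.20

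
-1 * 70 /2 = -35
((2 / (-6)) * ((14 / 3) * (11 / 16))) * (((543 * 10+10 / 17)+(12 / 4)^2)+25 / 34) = -4747589 / 816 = -5818.12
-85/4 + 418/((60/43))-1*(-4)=282.32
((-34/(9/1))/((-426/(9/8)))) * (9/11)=51/6248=0.01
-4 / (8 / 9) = -9 / 2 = -4.50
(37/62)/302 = 37/18724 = 0.00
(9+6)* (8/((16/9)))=135/2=67.50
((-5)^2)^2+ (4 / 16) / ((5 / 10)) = 1251 / 2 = 625.50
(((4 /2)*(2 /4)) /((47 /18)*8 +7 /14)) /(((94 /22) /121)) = 2178 /1645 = 1.32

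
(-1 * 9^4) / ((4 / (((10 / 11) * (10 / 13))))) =-164025 / 143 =-1147.03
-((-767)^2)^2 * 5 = -1730419737605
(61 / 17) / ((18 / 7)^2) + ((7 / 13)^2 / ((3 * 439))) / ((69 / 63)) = 5102297921 / 9398812644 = 0.54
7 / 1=7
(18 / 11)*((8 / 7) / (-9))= -16 / 77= -0.21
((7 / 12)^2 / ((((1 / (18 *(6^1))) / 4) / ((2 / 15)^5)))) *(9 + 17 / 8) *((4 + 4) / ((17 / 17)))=139552 / 253125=0.55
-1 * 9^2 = -81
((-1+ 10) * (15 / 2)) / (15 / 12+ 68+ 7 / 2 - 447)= -0.18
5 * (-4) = -20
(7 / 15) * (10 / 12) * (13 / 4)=91 / 72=1.26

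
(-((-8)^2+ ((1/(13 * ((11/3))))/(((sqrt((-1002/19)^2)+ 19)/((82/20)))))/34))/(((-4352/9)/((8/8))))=38170999593/288402949120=0.13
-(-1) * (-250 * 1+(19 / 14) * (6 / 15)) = -8731 / 35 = -249.46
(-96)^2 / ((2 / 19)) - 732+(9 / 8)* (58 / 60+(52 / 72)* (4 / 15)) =20837113 / 240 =86821.30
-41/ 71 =-0.58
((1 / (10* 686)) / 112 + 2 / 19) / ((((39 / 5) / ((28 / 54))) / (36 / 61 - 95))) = -0.66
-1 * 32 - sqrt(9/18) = -32 - sqrt(2)/2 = -32.71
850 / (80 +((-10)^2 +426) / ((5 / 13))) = 0.59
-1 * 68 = -68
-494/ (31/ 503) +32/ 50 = -8014.91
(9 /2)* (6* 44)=1188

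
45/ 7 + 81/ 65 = 3492/ 455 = 7.67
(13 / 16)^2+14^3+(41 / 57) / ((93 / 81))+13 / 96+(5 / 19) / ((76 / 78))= 23598367301 / 8594688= 2745.69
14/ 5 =2.80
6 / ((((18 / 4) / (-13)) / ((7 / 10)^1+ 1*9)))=-2522 / 15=-168.13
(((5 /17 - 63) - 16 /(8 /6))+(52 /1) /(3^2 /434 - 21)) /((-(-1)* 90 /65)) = -77655539 /1393065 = -55.74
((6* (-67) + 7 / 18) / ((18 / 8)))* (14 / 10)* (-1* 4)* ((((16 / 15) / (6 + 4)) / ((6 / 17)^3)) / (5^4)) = 1988900312 / 512578125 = 3.88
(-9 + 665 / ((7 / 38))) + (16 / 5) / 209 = 3763061 / 1045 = 3601.02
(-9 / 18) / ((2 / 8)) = -2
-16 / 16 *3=-3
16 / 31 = 0.52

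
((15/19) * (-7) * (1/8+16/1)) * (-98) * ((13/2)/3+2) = 5530875/152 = 36387.34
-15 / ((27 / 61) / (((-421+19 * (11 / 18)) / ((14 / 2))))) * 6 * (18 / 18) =2247545 / 189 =11891.77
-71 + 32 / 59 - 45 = -6812 / 59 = -115.46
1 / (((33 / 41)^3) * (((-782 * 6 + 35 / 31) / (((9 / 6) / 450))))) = -2136551 / 1567755218700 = -0.00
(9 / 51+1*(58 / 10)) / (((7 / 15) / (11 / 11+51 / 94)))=110490 / 5593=19.76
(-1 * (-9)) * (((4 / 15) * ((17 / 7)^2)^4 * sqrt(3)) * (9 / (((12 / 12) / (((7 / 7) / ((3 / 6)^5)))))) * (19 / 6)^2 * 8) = 1934014799002368 * sqrt(3) / 28824005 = 116216046.12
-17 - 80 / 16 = -22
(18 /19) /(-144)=-1 /152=-0.01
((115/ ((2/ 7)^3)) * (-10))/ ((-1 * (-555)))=-39445/ 444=-88.84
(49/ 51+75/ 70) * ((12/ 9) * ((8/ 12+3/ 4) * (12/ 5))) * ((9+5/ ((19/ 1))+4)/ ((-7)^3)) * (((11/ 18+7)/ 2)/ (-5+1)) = 198787/ 586530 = 0.34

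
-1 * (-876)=876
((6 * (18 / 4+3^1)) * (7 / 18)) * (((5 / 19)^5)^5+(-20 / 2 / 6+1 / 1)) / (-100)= 1303070939635578995024833127911361 / 11169179482590730744393153233659880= 0.12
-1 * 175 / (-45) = 35 / 9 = 3.89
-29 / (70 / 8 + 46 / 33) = -2.86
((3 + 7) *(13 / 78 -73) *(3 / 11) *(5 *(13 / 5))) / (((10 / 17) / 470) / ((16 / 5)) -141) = 363129520 / 19827929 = 18.31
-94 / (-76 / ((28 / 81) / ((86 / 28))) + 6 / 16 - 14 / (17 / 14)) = 13328 / 97327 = 0.14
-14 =-14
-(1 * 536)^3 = -153990656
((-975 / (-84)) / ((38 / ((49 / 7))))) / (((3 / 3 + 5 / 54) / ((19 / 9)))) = 4.13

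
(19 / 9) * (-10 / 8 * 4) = -95 / 9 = -10.56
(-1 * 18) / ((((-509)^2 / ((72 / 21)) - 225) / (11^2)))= -52272 / 1808167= -0.03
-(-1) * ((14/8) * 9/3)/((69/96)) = 168/23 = 7.30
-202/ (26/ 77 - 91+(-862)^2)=-15554/ 57207407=-0.00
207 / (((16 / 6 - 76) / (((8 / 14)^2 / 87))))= -828 / 78155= -0.01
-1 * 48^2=-2304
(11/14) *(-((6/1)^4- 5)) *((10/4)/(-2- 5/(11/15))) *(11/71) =8591605/192836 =44.55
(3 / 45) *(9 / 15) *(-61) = -61 / 25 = -2.44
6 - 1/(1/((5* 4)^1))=-14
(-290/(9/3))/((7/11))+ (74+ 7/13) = -21121/273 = -77.37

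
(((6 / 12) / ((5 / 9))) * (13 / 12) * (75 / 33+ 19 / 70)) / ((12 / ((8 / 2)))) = 25467 / 30800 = 0.83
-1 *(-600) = 600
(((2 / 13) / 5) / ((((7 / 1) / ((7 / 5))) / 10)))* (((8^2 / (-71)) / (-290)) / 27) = 128 / 18067725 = 0.00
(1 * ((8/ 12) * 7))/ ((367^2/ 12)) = 0.00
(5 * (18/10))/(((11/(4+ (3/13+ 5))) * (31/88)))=8640/403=21.44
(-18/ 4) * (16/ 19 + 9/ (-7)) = 531/ 266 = 2.00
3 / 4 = 0.75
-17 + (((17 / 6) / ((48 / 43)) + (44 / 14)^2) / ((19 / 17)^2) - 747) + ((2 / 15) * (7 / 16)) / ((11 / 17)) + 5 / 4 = -752.72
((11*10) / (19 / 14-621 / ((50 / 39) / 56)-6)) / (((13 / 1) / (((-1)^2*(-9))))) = 346500 / 123441149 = 0.00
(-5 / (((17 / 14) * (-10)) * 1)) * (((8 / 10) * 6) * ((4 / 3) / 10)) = 0.26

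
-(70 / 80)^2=-49 / 64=-0.77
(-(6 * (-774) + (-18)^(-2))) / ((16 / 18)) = 1504655 / 288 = 5224.50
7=7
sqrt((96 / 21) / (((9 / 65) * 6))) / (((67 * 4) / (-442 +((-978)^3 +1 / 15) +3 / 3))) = -14031626894 * sqrt(1365) / 63315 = -8187809.74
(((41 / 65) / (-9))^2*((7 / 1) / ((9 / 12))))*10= 94136 / 205335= 0.46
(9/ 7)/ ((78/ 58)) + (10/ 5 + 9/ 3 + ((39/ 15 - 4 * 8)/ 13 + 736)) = 336561/ 455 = 739.69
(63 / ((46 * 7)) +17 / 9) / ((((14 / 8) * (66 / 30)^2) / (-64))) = -2761600 / 175329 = -15.75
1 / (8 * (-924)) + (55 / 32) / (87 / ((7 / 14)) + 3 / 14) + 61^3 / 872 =170517224965 / 655056864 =260.31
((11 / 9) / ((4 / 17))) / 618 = 187 / 22248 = 0.01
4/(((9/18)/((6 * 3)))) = 144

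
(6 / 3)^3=8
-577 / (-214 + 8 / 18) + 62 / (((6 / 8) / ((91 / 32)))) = 2742139 / 11532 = 237.79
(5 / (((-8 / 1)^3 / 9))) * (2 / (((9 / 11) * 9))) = -55 / 2304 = -0.02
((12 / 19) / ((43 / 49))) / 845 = 588 / 690365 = 0.00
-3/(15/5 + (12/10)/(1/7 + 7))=-125/132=-0.95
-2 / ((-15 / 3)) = 2 / 5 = 0.40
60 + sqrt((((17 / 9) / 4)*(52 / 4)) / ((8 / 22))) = sqrt(2431) / 12 + 60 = 64.11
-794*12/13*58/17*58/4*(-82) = 657069936/221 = 2973167.13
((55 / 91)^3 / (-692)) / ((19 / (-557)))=0.01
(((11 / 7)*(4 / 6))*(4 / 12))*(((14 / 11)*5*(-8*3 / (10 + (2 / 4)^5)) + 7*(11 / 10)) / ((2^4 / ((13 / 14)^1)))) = -164489 / 1078560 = -0.15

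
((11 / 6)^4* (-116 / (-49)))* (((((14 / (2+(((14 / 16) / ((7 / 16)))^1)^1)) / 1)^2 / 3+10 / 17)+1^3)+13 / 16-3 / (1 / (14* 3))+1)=-41061577601 / 12954816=-3169.60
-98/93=-1.05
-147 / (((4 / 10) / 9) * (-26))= 6615 / 52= 127.21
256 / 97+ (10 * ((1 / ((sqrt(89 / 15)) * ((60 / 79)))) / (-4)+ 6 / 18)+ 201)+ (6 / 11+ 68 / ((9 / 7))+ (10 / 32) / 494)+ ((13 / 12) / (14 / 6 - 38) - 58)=1643610963805 / 8121525984 - 79 * sqrt(1335) / 2136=201.03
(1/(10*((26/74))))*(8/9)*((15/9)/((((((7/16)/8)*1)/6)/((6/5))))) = 55.51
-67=-67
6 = 6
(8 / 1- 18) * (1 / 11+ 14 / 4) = -395 / 11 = -35.91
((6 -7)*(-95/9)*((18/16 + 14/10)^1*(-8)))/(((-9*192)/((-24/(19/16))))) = -202/81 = -2.49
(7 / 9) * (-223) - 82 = -2299 / 9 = -255.44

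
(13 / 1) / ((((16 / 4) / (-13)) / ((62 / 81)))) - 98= -21115 / 162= -130.34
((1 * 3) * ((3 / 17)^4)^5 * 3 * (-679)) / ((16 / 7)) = -0.00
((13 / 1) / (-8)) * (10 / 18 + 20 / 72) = -65 / 48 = -1.35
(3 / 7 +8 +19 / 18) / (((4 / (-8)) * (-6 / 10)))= 5975 / 189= 31.61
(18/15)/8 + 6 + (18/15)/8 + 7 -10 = 33/10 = 3.30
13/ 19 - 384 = -7283/ 19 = -383.32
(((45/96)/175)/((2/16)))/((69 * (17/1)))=1/54740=0.00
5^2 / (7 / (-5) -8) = -125 / 47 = -2.66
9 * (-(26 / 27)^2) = -676 / 81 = -8.35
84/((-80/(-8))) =8.40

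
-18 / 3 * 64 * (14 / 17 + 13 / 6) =-19520 / 17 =-1148.24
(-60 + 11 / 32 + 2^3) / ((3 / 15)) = -8265 / 32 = -258.28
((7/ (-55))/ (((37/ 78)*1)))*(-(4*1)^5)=559104/ 2035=274.74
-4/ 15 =-0.27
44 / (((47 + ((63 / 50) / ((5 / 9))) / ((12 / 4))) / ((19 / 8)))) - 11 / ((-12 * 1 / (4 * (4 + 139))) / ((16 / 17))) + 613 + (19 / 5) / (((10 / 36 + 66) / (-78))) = 4010502608096 / 3632022885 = 1104.21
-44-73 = -117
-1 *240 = -240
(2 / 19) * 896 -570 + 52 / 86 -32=-507.08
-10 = -10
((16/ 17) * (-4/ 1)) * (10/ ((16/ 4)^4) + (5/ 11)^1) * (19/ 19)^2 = -695/ 374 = -1.86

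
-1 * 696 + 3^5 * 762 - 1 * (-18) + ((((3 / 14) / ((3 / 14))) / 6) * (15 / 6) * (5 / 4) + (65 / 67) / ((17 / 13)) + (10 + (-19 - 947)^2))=1117655.26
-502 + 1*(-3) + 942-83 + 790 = 1144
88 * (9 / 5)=792 / 5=158.40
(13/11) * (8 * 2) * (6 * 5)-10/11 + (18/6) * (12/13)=81386/143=569.13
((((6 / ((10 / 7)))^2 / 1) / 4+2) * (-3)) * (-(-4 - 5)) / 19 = -17307 / 1900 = -9.11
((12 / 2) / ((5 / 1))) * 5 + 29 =35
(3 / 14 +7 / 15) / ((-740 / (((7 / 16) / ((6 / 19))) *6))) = -2717 / 355200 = -0.01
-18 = -18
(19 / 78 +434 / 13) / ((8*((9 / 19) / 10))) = 249185 / 2808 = 88.74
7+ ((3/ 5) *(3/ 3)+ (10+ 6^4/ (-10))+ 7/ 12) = -1337/ 12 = -111.42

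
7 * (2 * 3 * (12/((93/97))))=16296/31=525.68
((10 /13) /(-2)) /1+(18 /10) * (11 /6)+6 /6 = 509 /130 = 3.92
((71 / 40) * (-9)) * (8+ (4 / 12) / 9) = -15407 / 120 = -128.39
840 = 840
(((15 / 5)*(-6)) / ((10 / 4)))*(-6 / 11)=216 / 55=3.93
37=37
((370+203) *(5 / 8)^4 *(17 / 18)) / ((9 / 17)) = 34499375 / 221184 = 155.98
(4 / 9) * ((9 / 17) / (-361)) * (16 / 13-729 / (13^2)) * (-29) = -60436 / 1037153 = -0.06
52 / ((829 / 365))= 18980 / 829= 22.90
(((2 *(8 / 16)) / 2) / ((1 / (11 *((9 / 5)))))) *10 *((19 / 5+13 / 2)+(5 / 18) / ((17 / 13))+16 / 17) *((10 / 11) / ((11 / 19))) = 332956 / 187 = 1780.51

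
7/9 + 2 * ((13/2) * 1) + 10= 214/9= 23.78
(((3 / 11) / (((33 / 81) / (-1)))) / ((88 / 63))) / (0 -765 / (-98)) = -27783 / 452540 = -0.06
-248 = -248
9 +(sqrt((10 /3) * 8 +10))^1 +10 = sqrt(330) /3 +19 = 25.06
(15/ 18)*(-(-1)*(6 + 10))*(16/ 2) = 320/ 3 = 106.67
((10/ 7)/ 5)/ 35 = 2/ 245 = 0.01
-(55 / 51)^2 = -3025 / 2601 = -1.16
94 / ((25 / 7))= 658 / 25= 26.32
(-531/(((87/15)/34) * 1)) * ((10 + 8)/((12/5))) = -677025/29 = -23345.69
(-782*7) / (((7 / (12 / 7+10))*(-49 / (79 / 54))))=2532898 / 9261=273.50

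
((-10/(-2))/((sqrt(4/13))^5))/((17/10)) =4225 * sqrt(13)/272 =56.01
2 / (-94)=-1 / 47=-0.02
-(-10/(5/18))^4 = -1679616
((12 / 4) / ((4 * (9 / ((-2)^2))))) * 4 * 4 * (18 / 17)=5.65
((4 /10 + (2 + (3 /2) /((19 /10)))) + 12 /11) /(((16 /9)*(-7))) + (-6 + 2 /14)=-725777 /117040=-6.20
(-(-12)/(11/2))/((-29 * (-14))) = 12/2233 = 0.01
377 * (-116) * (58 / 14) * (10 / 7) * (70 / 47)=-126822800 / 329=-385479.64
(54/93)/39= 6/403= 0.01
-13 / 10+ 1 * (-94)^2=8834.70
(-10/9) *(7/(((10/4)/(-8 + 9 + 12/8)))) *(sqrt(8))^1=-140 *sqrt(2)/9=-22.00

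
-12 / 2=-6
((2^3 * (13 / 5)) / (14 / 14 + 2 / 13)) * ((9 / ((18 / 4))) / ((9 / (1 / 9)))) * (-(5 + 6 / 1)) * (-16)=475904 / 6075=78.34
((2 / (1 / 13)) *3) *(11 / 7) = 858 / 7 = 122.57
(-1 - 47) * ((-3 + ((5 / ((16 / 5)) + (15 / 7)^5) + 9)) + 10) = -50618301 / 16807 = -3011.74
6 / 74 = 0.08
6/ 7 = 0.86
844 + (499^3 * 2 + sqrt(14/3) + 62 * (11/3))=sqrt(42)/3 + 745512208/3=248504071.49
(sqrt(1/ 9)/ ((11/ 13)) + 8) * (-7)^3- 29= -95968/ 33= -2908.12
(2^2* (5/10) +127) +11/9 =1172/9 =130.22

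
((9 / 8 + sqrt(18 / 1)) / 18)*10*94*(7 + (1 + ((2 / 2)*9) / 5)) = 2747.04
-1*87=-87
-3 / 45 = -1 / 15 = -0.07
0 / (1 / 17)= 0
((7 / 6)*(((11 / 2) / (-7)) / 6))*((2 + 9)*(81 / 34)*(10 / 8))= -5.00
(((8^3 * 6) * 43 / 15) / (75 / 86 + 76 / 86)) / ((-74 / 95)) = -35974144 / 5587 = -6438.90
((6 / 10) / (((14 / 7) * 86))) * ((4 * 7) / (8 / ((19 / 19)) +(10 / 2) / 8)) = 56 / 4945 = 0.01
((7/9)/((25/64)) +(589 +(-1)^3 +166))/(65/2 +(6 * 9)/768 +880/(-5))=-21772544/4130775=-5.27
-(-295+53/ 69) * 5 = 101510/ 69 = 1471.16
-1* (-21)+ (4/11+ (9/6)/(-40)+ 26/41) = 792327/36080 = 21.96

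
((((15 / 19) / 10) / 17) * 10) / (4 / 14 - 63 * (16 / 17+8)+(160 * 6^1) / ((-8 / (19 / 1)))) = -105 / 6428042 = -0.00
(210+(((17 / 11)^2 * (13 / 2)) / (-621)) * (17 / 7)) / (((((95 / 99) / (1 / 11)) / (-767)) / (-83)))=14059574566531 / 11104170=1266152.68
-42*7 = -294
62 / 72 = 31 / 36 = 0.86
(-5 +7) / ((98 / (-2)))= -2 / 49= -0.04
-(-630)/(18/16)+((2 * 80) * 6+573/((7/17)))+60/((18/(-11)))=60373/21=2874.90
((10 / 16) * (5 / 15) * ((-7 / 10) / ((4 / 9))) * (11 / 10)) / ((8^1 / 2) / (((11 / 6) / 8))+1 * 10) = -2541 / 193280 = -0.01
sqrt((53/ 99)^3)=53 * sqrt(583)/ 3267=0.39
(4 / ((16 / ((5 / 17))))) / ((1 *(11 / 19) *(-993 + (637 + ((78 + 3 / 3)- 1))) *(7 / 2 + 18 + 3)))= -95 / 5094628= -0.00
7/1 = 7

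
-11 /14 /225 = -11 /3150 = -0.00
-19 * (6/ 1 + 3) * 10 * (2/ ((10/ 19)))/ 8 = -3249/ 4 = -812.25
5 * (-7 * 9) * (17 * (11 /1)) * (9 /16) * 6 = -1590435 /8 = -198804.38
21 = 21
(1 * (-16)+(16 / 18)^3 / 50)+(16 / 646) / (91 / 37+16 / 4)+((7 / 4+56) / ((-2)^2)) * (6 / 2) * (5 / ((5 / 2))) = 795108414881 / 11255322600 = 70.64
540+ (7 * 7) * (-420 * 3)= -61200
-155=-155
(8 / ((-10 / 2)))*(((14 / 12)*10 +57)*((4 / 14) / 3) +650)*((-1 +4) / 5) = -330896 / 525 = -630.28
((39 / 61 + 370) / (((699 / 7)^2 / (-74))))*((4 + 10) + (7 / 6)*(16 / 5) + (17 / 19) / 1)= -435233062306 / 8494328385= -51.24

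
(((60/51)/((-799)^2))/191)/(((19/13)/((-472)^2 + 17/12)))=173772625/118154618679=0.00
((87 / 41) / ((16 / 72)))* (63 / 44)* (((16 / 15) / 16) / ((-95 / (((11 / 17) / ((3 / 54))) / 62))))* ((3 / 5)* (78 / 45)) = -1923831 / 1026332500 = -0.00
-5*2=-10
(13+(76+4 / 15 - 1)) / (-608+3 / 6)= -2648 / 18225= -0.15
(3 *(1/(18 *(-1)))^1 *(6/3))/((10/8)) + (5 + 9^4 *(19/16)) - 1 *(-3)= 1871741/240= 7798.92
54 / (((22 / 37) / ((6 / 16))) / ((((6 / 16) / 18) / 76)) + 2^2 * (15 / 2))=999 / 107563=0.01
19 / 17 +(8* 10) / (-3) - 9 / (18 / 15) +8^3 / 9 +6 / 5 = 38311 / 1530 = 25.04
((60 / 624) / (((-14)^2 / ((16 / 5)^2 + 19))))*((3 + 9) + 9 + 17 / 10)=165937 / 509600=0.33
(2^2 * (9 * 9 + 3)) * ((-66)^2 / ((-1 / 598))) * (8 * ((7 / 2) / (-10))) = 12253393152 / 5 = 2450678630.40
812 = 812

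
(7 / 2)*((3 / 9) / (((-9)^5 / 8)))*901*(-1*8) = 201824 / 177147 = 1.14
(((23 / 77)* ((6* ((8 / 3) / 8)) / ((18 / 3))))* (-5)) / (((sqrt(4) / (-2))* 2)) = 115 / 462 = 0.25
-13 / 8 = -1.62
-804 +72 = -732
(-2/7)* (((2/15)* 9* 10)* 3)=-72/7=-10.29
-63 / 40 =-1.58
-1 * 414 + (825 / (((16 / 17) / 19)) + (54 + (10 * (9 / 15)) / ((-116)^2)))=219261321 / 13456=16294.69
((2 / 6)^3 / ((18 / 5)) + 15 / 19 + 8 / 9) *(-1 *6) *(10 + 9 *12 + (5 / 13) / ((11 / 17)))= -88147229 / 73359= -1201.59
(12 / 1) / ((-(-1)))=12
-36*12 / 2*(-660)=142560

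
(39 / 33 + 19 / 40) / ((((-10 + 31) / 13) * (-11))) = -3159 / 33880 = -0.09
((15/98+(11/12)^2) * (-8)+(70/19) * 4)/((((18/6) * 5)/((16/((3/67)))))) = 60990904/377055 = 161.76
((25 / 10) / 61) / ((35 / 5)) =5 / 854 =0.01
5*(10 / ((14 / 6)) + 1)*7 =185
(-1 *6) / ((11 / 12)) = -72 / 11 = -6.55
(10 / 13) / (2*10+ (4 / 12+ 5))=15 / 494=0.03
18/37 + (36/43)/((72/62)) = 1921/1591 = 1.21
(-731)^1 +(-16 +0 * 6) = -747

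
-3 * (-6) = 18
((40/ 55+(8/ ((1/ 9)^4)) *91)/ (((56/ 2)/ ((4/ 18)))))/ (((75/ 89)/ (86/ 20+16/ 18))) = 233417.84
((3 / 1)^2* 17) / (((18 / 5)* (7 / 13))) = 1105 / 14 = 78.93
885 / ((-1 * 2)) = -442.50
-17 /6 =-2.83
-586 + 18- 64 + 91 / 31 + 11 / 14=-272673 / 434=-628.28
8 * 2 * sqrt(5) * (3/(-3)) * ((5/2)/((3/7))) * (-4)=1120 * sqrt(5)/3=834.80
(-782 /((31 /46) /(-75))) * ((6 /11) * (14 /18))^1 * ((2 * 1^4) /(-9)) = -25180400 /3069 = -8204.76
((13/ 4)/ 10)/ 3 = 13/ 120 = 0.11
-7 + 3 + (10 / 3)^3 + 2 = 946 / 27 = 35.04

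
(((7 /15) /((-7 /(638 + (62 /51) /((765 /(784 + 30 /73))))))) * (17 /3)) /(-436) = 910317427 /1643518350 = 0.55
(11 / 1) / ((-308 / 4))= -1 / 7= -0.14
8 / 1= 8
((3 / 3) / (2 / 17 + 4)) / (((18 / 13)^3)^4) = 396067447082177 / 80978196699832320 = 0.00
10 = 10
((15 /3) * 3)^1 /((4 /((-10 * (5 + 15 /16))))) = -7125 /32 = -222.66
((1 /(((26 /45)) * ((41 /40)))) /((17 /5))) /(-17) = -0.03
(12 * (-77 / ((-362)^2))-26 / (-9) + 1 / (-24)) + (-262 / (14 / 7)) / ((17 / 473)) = -146043939355 / 40099464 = -3642.04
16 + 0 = 16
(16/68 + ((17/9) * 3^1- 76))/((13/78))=-7150/17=-420.59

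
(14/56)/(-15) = -1/60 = -0.02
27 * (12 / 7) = 324 / 7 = 46.29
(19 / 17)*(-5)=-95 / 17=-5.59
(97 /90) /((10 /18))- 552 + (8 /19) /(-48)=-783848 /1425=-550.07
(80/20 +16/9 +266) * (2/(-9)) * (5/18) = -12230/729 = -16.78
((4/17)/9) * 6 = 8/51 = 0.16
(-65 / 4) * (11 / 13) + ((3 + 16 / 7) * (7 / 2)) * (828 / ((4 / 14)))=214397 / 4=53599.25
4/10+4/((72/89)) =481/90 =5.34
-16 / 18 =-8 / 9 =-0.89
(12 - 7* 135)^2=870489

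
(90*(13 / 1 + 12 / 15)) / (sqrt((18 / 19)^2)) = 1311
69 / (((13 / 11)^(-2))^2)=1970709 / 14641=134.60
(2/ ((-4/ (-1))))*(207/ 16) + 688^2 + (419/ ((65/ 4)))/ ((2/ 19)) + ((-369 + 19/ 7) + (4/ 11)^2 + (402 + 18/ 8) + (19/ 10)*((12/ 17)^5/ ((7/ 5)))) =1184769867518044201/ 2501447268320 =473633.76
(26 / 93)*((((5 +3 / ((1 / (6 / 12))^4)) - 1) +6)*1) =2119 / 744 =2.85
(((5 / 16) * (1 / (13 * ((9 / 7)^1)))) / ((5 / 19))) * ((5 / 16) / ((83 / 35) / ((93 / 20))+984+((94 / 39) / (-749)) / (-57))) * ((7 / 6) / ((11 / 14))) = 14375231185 / 429296185241088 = 0.00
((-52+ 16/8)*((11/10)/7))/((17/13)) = -715/119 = -6.01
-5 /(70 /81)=-81 /14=-5.79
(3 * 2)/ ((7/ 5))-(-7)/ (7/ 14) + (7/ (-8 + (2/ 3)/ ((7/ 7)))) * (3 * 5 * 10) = -9617/ 77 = -124.90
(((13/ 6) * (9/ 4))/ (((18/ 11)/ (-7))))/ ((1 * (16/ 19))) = -19019/ 768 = -24.76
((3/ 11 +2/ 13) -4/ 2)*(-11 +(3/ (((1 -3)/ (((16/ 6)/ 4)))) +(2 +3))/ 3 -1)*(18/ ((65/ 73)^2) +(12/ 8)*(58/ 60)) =9796632/ 24167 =405.37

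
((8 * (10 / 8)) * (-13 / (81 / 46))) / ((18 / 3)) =-2990 / 243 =-12.30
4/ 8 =1/ 2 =0.50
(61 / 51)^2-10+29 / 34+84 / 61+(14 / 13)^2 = -277770865 / 53627418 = -5.18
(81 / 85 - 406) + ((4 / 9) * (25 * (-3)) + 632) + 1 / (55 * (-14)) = 7603391 / 39270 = 193.62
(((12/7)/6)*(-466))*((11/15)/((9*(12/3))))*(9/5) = -2563/525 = -4.88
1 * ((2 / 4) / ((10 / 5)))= 1 / 4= 0.25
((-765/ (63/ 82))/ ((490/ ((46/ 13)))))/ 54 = -16031/ 120393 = -0.13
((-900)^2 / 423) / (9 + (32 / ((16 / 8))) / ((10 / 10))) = 3600 / 47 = 76.60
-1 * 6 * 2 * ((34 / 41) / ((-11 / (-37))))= -15096 / 451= -33.47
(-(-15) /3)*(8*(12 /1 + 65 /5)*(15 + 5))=20000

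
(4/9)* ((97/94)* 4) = 776/423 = 1.83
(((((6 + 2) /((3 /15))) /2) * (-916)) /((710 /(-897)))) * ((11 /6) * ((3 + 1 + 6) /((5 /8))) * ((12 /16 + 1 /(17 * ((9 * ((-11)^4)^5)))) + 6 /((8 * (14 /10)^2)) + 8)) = 201848170895873458235676336913376 /32554188777515233601597517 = 6200374.77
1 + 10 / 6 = 8 / 3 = 2.67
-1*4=-4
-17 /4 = -4.25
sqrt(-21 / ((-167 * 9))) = sqrt(3507) / 501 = 0.12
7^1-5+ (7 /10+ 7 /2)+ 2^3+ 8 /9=15.09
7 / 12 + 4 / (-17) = 71 / 204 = 0.35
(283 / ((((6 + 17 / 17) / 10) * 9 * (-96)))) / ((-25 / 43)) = 12169 / 15120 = 0.80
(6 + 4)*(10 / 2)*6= 300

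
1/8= 0.12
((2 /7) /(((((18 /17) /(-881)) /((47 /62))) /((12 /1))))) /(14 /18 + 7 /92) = -388563288 /153419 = -2532.69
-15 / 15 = -1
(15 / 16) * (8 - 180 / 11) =-345 / 44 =-7.84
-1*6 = -6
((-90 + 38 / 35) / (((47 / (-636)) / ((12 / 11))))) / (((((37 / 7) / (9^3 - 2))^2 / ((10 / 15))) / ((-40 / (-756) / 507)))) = 1727.51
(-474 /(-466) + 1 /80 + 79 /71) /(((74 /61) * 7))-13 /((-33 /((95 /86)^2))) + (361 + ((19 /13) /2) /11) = 196741550761879303 /543786247324320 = 361.80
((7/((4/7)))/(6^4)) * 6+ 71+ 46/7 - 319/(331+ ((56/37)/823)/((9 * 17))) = 715033676959319/9326802536352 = 76.66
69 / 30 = 23 / 10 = 2.30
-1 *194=-194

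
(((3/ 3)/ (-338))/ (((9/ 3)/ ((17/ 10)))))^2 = 289/ 102819600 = 0.00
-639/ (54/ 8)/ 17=-284/ 51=-5.57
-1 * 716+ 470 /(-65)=-9402 /13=-723.23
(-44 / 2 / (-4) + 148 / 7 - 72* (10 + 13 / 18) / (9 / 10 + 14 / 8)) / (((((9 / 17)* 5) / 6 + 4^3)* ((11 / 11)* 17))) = -196391 / 812861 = -0.24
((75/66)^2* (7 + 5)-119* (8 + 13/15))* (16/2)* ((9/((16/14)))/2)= -19812891/605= -32748.58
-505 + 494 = -11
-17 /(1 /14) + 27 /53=-12587 /53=-237.49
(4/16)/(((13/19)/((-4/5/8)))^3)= -6859/8788000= -0.00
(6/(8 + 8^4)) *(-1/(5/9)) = -1/380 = -0.00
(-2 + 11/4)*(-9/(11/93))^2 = 2101707/484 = 4342.37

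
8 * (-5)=-40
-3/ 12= -1/ 4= -0.25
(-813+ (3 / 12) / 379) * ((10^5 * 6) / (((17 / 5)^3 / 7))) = -161766543750000 / 1862027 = -86876583.29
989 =989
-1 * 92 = -92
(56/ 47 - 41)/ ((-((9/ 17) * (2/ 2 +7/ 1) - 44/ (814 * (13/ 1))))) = 15299167/ 1626106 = 9.41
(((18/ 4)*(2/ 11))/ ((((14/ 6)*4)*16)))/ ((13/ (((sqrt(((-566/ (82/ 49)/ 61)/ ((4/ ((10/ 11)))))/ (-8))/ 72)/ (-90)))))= -sqrt(38928065)/ 241709445120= -0.00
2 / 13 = 0.15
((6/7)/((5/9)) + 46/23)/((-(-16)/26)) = 403/70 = 5.76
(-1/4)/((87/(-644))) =161/87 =1.85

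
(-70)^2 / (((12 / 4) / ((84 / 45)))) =27440 / 9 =3048.89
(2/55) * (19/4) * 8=76/55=1.38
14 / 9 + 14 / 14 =23 / 9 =2.56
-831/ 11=-75.55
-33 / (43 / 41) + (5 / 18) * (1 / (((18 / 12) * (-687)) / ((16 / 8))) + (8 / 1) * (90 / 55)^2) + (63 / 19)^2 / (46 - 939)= -794222509268414 / 31112362330731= -25.53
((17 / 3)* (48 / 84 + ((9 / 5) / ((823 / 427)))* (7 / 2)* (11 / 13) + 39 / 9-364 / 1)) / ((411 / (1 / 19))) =-13610156803 / 52635549330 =-0.26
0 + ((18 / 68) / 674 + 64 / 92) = 366863 / 527068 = 0.70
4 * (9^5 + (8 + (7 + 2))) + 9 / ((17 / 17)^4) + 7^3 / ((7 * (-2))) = 472497 / 2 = 236248.50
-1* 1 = -1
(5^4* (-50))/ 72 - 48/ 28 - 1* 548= -247903/ 252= -983.74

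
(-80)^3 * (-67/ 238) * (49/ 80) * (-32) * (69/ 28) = -118348800/ 17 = -6961694.12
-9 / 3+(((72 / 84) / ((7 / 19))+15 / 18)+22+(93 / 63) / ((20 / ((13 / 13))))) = 21789 / 980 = 22.23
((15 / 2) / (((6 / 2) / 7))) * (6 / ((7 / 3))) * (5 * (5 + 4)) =2025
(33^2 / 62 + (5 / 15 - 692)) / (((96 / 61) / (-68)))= 130022171 / 4464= 29126.83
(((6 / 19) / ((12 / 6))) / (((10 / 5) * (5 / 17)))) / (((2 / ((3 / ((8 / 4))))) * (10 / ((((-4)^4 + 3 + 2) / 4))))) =39933 / 30400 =1.31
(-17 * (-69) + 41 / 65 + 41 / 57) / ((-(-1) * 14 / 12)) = 1006.59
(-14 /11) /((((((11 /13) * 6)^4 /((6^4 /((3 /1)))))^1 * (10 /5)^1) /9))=-599781 /161051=-3.72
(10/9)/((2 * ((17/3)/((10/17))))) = 50/867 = 0.06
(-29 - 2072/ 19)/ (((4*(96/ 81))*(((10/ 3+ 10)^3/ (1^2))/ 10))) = -1912167/ 15564800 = -0.12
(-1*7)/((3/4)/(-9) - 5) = 84/61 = 1.38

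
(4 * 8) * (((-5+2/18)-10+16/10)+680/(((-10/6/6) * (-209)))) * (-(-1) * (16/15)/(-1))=7588864/141075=53.79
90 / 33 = 30 / 11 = 2.73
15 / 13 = 1.15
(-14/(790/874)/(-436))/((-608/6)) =-483/1377760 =-0.00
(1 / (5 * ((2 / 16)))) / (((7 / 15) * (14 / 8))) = 96 / 49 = 1.96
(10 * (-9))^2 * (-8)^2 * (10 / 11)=5184000 / 11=471272.73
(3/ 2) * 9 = 27/ 2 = 13.50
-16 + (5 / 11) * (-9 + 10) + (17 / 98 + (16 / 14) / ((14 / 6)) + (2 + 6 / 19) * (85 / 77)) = -12.33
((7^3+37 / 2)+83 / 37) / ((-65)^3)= -26917 / 20322250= -0.00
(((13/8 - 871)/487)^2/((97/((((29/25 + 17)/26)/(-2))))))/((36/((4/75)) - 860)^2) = -33785999/100782025654400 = -0.00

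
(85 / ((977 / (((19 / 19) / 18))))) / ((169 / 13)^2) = 85 / 2972034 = 0.00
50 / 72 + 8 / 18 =41 / 36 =1.14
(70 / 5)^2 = 196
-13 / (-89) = 0.15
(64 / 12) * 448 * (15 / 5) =7168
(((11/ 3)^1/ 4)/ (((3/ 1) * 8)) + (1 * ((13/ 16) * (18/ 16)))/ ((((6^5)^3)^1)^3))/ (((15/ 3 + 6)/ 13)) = 0.05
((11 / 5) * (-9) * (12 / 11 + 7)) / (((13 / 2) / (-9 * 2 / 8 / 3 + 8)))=-23229 / 130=-178.68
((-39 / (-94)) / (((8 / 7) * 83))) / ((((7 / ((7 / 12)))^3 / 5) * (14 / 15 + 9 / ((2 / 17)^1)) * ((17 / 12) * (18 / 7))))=15925 / 354941316864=0.00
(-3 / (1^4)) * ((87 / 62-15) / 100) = 2529 / 6200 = 0.41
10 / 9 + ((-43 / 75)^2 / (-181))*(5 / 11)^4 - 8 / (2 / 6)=-181968725 / 7950063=-22.89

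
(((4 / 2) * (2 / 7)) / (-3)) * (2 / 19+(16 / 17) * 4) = -5000 / 6783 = -0.74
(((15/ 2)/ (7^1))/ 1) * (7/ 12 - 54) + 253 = 10963/ 56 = 195.77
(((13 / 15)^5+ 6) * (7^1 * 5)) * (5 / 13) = 34492801 / 394875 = 87.35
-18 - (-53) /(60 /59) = 2047 /60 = 34.12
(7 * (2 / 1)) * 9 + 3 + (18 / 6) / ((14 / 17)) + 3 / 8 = 7449 / 56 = 133.02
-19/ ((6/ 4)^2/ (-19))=1444/ 9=160.44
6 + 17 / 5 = 47 / 5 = 9.40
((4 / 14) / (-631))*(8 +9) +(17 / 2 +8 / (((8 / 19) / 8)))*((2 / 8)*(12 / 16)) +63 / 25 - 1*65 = -114467253 / 3533600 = -32.39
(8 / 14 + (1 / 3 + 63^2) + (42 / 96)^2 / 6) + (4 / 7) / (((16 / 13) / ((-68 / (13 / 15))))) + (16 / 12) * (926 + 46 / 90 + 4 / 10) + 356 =2673404491 / 483840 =5525.39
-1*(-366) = 366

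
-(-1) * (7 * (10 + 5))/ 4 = 105/ 4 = 26.25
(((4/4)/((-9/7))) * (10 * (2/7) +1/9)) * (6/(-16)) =187/216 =0.87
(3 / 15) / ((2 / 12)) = 6 / 5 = 1.20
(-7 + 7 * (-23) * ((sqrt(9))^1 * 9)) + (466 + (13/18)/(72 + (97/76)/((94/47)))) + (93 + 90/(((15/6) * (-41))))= -15464856331/4074129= -3795.87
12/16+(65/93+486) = 181331/372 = 487.45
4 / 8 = 1 / 2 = 0.50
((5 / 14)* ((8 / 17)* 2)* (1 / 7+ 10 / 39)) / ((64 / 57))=10355 / 86632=0.12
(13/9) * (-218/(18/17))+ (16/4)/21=-168515/567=-297.20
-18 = -18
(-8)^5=-32768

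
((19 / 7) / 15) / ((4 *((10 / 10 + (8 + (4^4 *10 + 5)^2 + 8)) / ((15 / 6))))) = 19 / 1105312656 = 0.00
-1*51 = -51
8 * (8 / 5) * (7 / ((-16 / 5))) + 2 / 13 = -362 / 13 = -27.85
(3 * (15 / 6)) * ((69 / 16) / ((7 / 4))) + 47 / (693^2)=71008621 / 3841992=18.48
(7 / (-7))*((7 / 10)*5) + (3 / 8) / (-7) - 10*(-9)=4841 / 56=86.45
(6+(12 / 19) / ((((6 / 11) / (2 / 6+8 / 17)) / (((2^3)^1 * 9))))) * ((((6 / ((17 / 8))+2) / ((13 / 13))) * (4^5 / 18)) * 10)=3300782080 / 16473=200375.29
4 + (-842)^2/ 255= 709984/ 255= 2784.25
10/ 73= 0.14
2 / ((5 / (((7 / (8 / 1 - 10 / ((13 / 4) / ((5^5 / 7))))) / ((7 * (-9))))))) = 91 / 2796120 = 0.00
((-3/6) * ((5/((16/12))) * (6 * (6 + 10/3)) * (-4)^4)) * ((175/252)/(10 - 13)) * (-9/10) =-5600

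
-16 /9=-1.78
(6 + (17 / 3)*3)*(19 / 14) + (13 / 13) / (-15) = 6541 / 210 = 31.15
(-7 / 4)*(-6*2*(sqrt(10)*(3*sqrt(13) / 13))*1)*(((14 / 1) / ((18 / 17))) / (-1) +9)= -266*sqrt(130) / 13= -233.30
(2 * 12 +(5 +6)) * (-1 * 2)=-70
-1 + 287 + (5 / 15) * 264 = 374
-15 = -15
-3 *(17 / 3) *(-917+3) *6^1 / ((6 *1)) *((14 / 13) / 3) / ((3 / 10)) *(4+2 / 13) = 13051920 / 169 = 77230.30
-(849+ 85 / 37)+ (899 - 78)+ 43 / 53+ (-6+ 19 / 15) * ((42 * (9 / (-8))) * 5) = 8540265 / 7844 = 1088.76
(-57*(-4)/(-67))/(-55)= 0.06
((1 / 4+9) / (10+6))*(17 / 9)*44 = 6919 / 144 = 48.05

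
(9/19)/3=3/19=0.16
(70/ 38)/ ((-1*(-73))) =0.03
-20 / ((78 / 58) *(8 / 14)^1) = -1015 / 39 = -26.03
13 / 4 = 3.25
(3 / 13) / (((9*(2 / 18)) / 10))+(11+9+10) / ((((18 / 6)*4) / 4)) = 12.31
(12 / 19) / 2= 6 / 19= 0.32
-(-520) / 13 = 40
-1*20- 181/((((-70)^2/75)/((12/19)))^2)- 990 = -875443271/866761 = -1010.02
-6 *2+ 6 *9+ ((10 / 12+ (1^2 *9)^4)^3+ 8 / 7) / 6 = 427196196815429 / 9072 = 47089527867.66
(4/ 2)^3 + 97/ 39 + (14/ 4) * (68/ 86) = 22228/ 1677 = 13.25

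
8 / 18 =4 / 9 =0.44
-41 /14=-2.93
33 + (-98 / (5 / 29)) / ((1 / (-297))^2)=-250689813 / 5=-50137962.60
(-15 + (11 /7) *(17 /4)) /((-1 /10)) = 83.21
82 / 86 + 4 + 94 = 98.95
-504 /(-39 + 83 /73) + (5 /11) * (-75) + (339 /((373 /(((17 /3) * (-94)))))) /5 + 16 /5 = -1621751361 /14175865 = -114.40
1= 1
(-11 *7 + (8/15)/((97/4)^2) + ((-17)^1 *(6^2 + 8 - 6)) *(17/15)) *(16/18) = -6767224/9409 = -719.23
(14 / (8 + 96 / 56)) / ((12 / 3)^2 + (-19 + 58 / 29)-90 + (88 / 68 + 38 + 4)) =-49 / 1622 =-0.03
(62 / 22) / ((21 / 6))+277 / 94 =3.75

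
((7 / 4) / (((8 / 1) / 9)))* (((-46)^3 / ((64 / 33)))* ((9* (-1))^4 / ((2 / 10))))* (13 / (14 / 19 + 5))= -204962775172155 / 27904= -7345282940.52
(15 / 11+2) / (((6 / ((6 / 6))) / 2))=37 / 33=1.12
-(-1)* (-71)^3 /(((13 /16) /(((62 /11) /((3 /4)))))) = -1420190848 /429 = -3310468.18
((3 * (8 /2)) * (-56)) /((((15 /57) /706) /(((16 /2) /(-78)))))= 184906.83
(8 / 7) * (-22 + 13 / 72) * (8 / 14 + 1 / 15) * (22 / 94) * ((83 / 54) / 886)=-96099641 / 14874938820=-0.01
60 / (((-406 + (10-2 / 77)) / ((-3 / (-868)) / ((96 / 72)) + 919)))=-526478205 / 3781256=-139.23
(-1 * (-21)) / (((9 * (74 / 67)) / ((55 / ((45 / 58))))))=149611 / 999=149.76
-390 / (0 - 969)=130 / 323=0.40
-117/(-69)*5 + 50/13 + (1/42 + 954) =12135401/12558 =966.35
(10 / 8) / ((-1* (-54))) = 5 / 216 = 0.02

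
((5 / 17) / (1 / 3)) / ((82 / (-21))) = -315 / 1394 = -0.23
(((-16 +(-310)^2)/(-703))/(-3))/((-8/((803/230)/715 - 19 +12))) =837348039/21019700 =39.84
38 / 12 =19 / 6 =3.17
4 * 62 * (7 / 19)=1736 / 19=91.37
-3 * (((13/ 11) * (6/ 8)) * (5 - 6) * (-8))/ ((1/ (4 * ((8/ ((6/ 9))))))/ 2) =-22464/ 11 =-2042.18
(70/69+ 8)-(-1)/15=3133/345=9.08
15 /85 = 3 /17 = 0.18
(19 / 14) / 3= 19 / 42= 0.45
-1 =-1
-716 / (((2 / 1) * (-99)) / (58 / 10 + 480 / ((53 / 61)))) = 52961446 / 26235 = 2018.73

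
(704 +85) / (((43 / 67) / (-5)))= -264315 / 43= -6146.86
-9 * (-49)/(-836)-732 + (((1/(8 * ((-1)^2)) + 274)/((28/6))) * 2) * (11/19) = -7777443/11704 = -664.51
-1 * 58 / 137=-58 / 137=-0.42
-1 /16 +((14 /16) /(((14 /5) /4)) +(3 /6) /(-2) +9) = 159 /16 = 9.94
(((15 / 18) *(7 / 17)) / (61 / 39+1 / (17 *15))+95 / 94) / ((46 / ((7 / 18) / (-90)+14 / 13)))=904666861 / 31556517408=0.03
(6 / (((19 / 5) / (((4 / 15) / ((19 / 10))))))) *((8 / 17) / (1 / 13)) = 1.36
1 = 1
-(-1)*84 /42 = 2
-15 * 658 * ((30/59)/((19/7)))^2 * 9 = -3917403000/1256641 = -3117.36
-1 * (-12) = 12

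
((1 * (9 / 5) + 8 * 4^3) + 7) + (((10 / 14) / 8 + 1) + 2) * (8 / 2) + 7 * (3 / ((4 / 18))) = 21968 / 35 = 627.66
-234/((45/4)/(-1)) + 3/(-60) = 83/4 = 20.75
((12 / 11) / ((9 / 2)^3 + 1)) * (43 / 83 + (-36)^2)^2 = 1111692222816 / 55849123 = 19905.28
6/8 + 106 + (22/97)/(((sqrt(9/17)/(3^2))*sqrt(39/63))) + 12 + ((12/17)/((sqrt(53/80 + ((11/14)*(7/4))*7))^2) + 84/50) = 66*sqrt(4641)/1261 + 168589613/1399100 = 124.06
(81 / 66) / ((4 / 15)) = 405 / 88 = 4.60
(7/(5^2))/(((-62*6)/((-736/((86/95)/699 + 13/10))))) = 11403952/26787875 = 0.43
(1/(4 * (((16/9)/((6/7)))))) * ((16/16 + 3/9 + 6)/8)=99/896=0.11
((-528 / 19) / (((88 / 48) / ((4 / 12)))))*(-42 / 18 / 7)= 32 / 19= 1.68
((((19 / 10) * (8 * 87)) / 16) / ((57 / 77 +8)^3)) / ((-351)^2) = 251549683 / 250361858370780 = 0.00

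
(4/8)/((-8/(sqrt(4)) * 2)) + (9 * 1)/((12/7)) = 83/16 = 5.19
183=183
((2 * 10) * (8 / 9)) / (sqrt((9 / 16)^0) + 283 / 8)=1280 / 2619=0.49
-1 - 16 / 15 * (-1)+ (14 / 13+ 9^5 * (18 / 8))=103631887 / 780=132861.39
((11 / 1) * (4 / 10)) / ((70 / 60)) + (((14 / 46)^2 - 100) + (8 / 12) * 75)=-854207 / 18515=-46.14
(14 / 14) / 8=0.12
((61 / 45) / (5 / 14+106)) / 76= 427 / 2546190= 0.00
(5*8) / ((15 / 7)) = 56 / 3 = 18.67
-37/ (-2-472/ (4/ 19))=37/ 2244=0.02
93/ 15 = 31/ 5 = 6.20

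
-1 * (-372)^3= 51478848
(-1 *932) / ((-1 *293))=932 / 293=3.18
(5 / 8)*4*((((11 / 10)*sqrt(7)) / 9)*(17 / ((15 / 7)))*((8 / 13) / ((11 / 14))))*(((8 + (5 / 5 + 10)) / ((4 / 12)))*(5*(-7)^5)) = -1064017556*sqrt(7) / 117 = -24060904.65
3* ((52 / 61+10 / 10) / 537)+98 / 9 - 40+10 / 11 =-28.19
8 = 8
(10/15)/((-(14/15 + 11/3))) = -10/69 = -0.14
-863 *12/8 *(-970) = 1255665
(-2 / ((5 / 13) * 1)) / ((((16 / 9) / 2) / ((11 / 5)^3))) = -155727 / 2500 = -62.29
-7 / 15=-0.47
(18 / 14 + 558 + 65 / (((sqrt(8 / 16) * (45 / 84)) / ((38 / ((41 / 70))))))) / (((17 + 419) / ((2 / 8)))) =6.70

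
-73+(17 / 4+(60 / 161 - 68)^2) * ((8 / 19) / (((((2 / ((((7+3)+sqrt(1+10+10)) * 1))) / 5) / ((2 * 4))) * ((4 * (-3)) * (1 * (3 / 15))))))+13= -79135355440 / 492499 - 7910580550 * sqrt(21) / 492499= -234287.16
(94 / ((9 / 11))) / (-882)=-517 / 3969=-0.13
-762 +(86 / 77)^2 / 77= -347870750 / 456533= -761.98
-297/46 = -6.46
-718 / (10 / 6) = -2154 / 5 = -430.80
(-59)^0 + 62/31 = 3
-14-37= -51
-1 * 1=-1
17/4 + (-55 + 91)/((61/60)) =9677/244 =39.66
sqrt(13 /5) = sqrt(65) /5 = 1.61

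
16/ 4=4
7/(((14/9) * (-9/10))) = -5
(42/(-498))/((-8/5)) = 35/664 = 0.05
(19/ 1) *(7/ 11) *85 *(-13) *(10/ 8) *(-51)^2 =-43438177.84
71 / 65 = 1.09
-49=-49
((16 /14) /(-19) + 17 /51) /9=109 /3591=0.03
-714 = -714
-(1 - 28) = 27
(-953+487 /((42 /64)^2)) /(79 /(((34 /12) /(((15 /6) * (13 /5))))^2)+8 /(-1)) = 0.44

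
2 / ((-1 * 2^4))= -1 / 8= -0.12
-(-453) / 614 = 453 / 614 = 0.74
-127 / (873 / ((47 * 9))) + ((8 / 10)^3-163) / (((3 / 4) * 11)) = -32502793 / 400125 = -81.23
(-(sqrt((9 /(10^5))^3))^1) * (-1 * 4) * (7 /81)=7 * sqrt(10) /75000000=0.00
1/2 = 0.50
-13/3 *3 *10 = -130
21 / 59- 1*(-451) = 26630 / 59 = 451.36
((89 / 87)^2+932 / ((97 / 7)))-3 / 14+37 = 1080188297 / 10278702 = 105.09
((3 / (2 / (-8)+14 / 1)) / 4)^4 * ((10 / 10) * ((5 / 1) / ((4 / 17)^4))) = 6765201 / 468512000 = 0.01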